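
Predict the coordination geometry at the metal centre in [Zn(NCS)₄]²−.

Summing ligand charges against the −2 overall charge gives an oxidation state of +2 for zinc.
Zinc is a group-12 element; Zn(II) is therefore d¹⁰.
With 4 monodentate ligands the coordination number is 4.
A d¹⁰ ion has no crystal-field stabilisation preference between square planar and tetrahedral, so four ligands adopt the sterically favoured tetrahedral geometry.

tetrahedral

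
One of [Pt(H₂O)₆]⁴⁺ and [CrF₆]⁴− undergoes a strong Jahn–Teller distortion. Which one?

[CrF₆]⁴−

[Pt(H₂O)₆]⁴⁺: Summing ligand charges against the +4 overall charge gives an oxidation state of +4 for platinum. Platinum is a group-10 element; Pt(IV) is therefore d⁶. A 5d ion has a large Δₒ and is invariably low-spin. The d⁶ configuration leaves the e_g set evenly filled (or empty) — no strong Jahn–Teller driving force.
[CrF₆]⁴−: Ligand charges: each fluoride is −1. With an overall charge of −4 the chromium centre must be in the +2 oxidation state. Cr sits in group 6, so the d-electron count is 6 − 2 = 4. Fluoride is a weak-field ligand for a first-row metal, so the complex is high-spin. The t₂g³e_g¹ (high-spin) configuration has an unevenly filled e_g set; the Jahn–Teller theorem predicts a tetragonal distortion (typically axial elongation) to lift the degeneracy.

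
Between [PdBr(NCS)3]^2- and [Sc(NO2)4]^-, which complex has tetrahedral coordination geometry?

[Sc(NO2)4]^-

For [PdBr(NCS)3]^2-: Ligand charges: each bromide is −1; each isothiocyanate is −1. With an overall charge of −2 the palladium centre must be in the +2 oxidation state. Group 10 minus oxidation state 2 gives a d⁸ configuration. A 4d d⁸ ion has a large crystal-field splitting; square planar leaves the high-energy d_{x²−y²} orbital empty and maximises CFSE. → square planar.
For [Sc(NO2)4]^-: Ligand charges: each nitro (N-bound nitrite) is −1. With an overall charge of −1 the scandium centre must be in the +3 oxidation state. Scandium is a group-3 element; Sc(III) is therefore d⁰. A d⁰ ion has no crystal-field stabilisation preference between square planar and tetrahedral, so four ligands adopt the sterically favoured tetrahedral geometry. → tetrahedral.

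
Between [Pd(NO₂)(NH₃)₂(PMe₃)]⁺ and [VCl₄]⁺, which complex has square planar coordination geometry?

For [Pd(NO₂)(NH₃)₂(PMe₃)]⁺: Each nitro (N-bound nitrite) is −1; ammonia is neutral; trimethylphosphine is neutral; balancing the +1 overall charge requires Pd(II). Pd sits in group 10, so the d-electron count is 10 − 2 = 8. A 4d d⁸ ion has a large crystal-field splitting; square planar leaves the high-energy d_{x²−y²} orbital empty and maximises CFSE. → square planar.
For [VCl₄]⁺: Each chloride is −1; balancing the +1 overall charge requires V(V). V sits in group 5, so the d-electron count is 5 − 5 = 0. A d⁰ ion has no crystal-field stabilisation preference between square planar and tetrahedral, so four ligands adopt the sterically favoured tetrahedral geometry. → tetrahedral.

[Pd(NO₂)(NH₃)₂(PMe₃)]⁺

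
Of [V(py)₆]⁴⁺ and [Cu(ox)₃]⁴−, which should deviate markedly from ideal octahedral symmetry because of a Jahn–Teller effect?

[Cu(ox)₃]⁴−

[V(py)₆]⁴⁺: Ligand charges: pyridine is neutral. With an overall charge of +4 the vanadium centre must be in the +4 oxidation state. Group 5 minus oxidation state 4 gives a d¹ configuration. The d¹ configuration leaves the e_g set evenly filled (or empty) — no strong Jahn–Teller driving force.
[Cu(ox)₃]⁴−: Summing ligand charges against the −4 overall charge gives an oxidation state of +2 for copper. Cu sits in group 11, so the d-electron count is 11 − 2 = 9. The t₂g⁶e_g³ configuration has an unevenly filled e_g set; the Jahn–Teller theorem predicts a tetragonal distortion (typically axial elongation) to lift the degeneracy.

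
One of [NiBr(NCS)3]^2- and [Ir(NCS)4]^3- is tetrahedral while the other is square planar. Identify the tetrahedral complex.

[NiBr(NCS)3]^2-

For [NiBr(NCS)3]^2-: Summing ligand charges against the −2 overall charge gives an oxidation state of +2 for nickel. Group 10 minus oxidation state 2 gives a d⁸ configuration. Bromide and isothiocyanate are weak-field ligands. With weak-field ligands the CFSE gain from square planar is small, so a 3d d⁸ ion takes the sterically preferred tetrahedral geometry. → tetrahedral.
For [Ir(NCS)4]^3-: Each isothiocyanate is −1; balancing the −3 overall charge requires Ir(I). Group 9 minus oxidation state 1 gives a d⁸ configuration. A 5d d⁸ ion has a large crystal-field splitting; square planar leaves the high-energy d_{x²−y²} orbital empty and maximises CFSE. → square planar.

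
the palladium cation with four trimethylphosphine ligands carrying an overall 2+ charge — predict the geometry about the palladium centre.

square planar

Ligand charges: trimethylphosphine is neutral. With an overall charge of +2 the palladium centre must be in the +2 oxidation state.
Palladium is a group-10 element; Pd(II) is therefore d⁸.
With 4 monodentate ligands the coordination number is 4.
A 4d d⁸ ion has a large crystal-field splitting; square planar leaves the high-energy d_{x²−y²} orbital empty and maximises CFSE.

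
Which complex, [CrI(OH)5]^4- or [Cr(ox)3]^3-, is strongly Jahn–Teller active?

[CrI(OH)5]^4-: Ligand charges: each iodide is −1; each hydroxide is −1. With an overall charge of −4 the chromium centre must be in the +2 oxidation state. Chromium is a group-6 element; Cr(II) is therefore d⁴. Hydroxide and iodide are weak-field ligands for a first-row metal, so the complex is high-spin. The t₂g³e_g¹ (high-spin) configuration has an unevenly filled e_g set; the Jahn–Teller theorem predicts a tetragonal distortion (typically axial elongation) to lift the degeneracy.
[Cr(ox)3]^3-: Ligand charges: each oxalate is −2. With an overall charge of −3 the chromium centre must be in the +3 oxidation state. Cr sits in group 6, so the d-electron count is 6 − 3 = 3. The d³ configuration leaves the e_g set evenly filled (or empty) — no strong Jahn–Teller driving force.

[CrI(OH)5]^4-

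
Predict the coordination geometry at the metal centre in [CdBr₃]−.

Summing ligand charges against the −1 overall charge gives an oxidation state of +2 for cadmium.
Group 12 minus oxidation state 2 gives a d¹⁰ configuration.
With 3 monodentate ligands the coordination number is 3.
Three ligands around a d¹⁰ centre minimise repulsion in a trigonal-planar arrangement.

trigonal planar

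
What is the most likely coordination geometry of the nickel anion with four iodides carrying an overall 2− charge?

tetrahedral

Each iodide is −1; balancing the −2 overall charge requires Ni(II).
Ni sits in group 10, so the d-electron count is 10 − 2 = 8.
Coordination number: 4.
Iodide is a weak-field ligand.
With weak-field ligands the CFSE gain from square planar is small, so a 3d d⁸ ion takes the sterically preferred tetrahedral geometry.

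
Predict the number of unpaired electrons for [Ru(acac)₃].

1 unpaired electron

Summing ligand charges against the 0 overall charge gives an oxidation state of +3 for ruthenium.
Group 8 minus oxidation state 3 gives a d⁵ configuration.
Counting donor atoms: 3×acetylacetonate (bidentate) → 6 donors. Coordination number = 6.
The spin state decides the count: a 4d ion has a large Δₒ and is invariably low-spin.
An octahedral low-spin d⁵ ion is t₂g⁵e_g⁰, giving 1 unpaired electron.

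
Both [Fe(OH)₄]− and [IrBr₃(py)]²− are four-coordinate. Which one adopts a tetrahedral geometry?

[Fe(OH)₄]−

For [Fe(OH)₄]−: Summing ligand charges against the −1 overall charge gives an oxidation state of +3 for iron. Fe sits in group 8, so the d-electron count is 8 − 3 = 5. A high-spin d⁵ ion has zero CFSE in either geometry, so four ligands adopt the sterically favoured tetrahedral geometry. → tetrahedral.
For [IrBr₃(py)]²−: Each bromide is −1; pyridine is neutral; balancing the −2 overall charge requires Ir(I). Ir sits in group 9, so the d-electron count is 9 − 1 = 8. A 5d d⁸ ion has a large crystal-field splitting; square planar leaves the high-energy d_{x²−y²} orbital empty and maximises CFSE. → square planar.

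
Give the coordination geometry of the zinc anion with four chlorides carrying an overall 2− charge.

tetrahedral

Summing ligand charges against the −2 overall charge gives an oxidation state of +2 for zinc.
Zn sits in group 12, so the d-electron count is 12 − 2 = 10.
Coordination number: 4.
A d¹⁰ ion has no crystal-field stabilisation preference between square planar and tetrahedral, so four ligands adopt the sterically favoured tetrahedral geometry.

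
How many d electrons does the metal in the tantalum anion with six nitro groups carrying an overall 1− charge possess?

d0

Ligand charges: each nitro (N-bound nitrite) is −1. With an overall charge of −1 the tantalum centre must be in the +5 oxidation state.
Tantalum is a group-5 element; Ta(V) is therefore d⁰.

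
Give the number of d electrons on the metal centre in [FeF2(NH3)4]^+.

d5

Each fluoride is −1; ammonia is neutral; balancing the +1 overall charge requires Fe(III).
Iron is a group-8 element; Fe(III) is therefore d⁵.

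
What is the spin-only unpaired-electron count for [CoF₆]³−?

Summing ligand charges against the −3 overall charge gives an oxidation state of +3 for cobalt.
Group 9 minus oxidation state 3 gives a d⁶ configuration.
The spin state decides the count: fluoride is the one ligand weak enough to leave Co(III) high-spin — [CoF₆]³⁻ is the classic exception.
An octahedral high-spin d⁶ ion is t₂g⁴e_g², giving 4 unpaired electrons.

4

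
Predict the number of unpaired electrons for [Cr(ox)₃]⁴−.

4 unpaired electrons

Ligand charges: each oxalate is −2. With an overall charge of −4 the chromium centre must be in the +2 oxidation state.
Group 6 minus oxidation state 2 gives a d⁴ configuration.
Counting donor atoms: 3×oxalate (bidentate) → 6 donors. Coordination number = 6.
The spin state decides the count: Oxalate is a weak-field ligand for a first-row metal, so the complex is high-spin.
An octahedral high-spin d⁴ ion is t₂g³e_g¹, giving 4 unpaired electrons.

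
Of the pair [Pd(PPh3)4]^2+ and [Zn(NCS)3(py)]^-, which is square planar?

For [Pd(PPh3)4]^2+: Summing ligand charges against the +2 overall charge gives an oxidation state of +2 for palladium. Group 10 minus oxidation state 2 gives a d⁸ configuration. A 4d d⁸ ion has a large crystal-field splitting; square planar leaves the high-energy d_{x²−y²} orbital empty and maximises CFSE. → square planar.
For [Zn(NCS)3(py)]^-: Summing ligand charges against the −1 overall charge gives an oxidation state of +2 for zinc. Group 12 minus oxidation state 2 gives a d¹⁰ configuration. A d¹⁰ ion has no crystal-field stabilisation preference between square planar and tetrahedral, so four ligands adopt the sterically favoured tetrahedral geometry. → tetrahedral.

[Pd(PPh3)4]^2+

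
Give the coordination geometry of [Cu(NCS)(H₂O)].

linear

Summing ligand charges against the 0 overall charge gives an oxidation state of +1 for copper.
Group 11 minus oxidation state 1 gives a d¹⁰ configuration.
Coordination number: 2.
A d¹⁰ ion with only two ligands adopts a linear arrangement (sp hybridisation; no CFSE preference).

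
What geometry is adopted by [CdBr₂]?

Ligand charges: each bromide is −1. With an overall charge of 0 the cadmium centre must be in the +2 oxidation state.
Cd sits in group 12, so the d-electron count is 12 − 2 = 10.
Coordination number: 2.
A d¹⁰ ion with only two ligands adopts a linear arrangement (sp hybridisation; no CFSE preference).

linear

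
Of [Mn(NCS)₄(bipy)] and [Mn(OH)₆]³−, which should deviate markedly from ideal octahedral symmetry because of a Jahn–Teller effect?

[Mn(NCS)₄(bipy)]: Summing ligand charges against the 0 overall charge gives an oxidation state of +4 for manganese. Group 7 minus oxidation state 4 gives a d³ configuration. The d³ configuration leaves the e_g set evenly filled (or empty) — no strong Jahn–Teller driving force.
[Mn(OH)₆]³−: Summing ligand charges against the −3 overall charge gives an oxidation state of +3 for manganese. Group 7 minus oxidation state 3 gives a d⁴ configuration. Hydroxide is a weak-field ligand for a first-row metal, so the complex is high-spin. The t₂g³e_g¹ (high-spin) configuration has an unevenly filled e_g set; the Jahn–Teller theorem predicts a tetragonal distortion (typically axial elongation) to lift the degeneracy.

[Mn(OH)₆]³−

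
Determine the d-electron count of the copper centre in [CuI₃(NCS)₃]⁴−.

d⁹

Ligand charges: each iodide is −1; each isothiocyanate is −1. With an overall charge of −4 the copper centre must be in the +2 oxidation state.
Group 11 minus oxidation state 2 gives a d⁹ configuration.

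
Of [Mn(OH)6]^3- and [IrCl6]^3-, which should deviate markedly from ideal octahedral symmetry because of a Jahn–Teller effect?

[Mn(OH)6]^3-

[Mn(OH)6]^3-: Each hydroxide is −1; balancing the −3 overall charge requires Mn(III). Manganese is a group-7 element; Mn(III) is therefore d⁴. Hydroxide is a weak-field ligand for a first-row metal, so the complex is high-spin. The t₂g³e_g¹ (high-spin) configuration has an unevenly filled e_g set; the Jahn–Teller theorem predicts a tetragonal distortion (typically axial elongation) to lift the degeneracy.
[IrCl6]^3-: Each chloride is −1; balancing the −3 overall charge requires Ir(III). Group 9 minus oxidation state 3 gives a d⁶ configuration. A 5d ion has a large Δₒ and is invariably low-spin. The d⁶ configuration leaves the e_g set evenly filled (or empty) — no strong Jahn–Teller driving force.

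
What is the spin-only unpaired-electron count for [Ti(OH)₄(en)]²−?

2

Each hydroxide is −1; ethylenediamine is neutral; balancing the −2 overall charge requires Ti(II).
Titanium is a group-4 element; Ti(II) is therefore d².
Counting donor atoms: 4×hydroxide (monodentate) → 4 donors; 1×ethylenediamine (bidentate) → 2 donors. Coordination number = 6.
In an octahedral field the d² configuration is t₂g²e_g⁰ (only one arrangement possible), giving 2 unpaired electrons.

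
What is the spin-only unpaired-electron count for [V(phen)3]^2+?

Summing ligand charges against the +2 overall charge gives an oxidation state of +2 for vanadium.
Group 5 minus oxidation state 2 gives a d³ configuration.
Counting donor atoms: 3×1,10-phenanthroline (bidentate) → 6 donors. Coordination number = 6.
In an octahedral field the d³ configuration is t₂g³e_g⁰ (only one arrangement possible), giving 3 unpaired electrons.

3 unpaired electrons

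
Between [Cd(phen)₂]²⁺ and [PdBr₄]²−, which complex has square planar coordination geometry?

[PdBr₄]²−

For [Cd(phen)₂]²⁺: Summing ligand charges against the +2 overall charge gives an oxidation state of +2 for cadmium. Group 12 minus oxidation state 2 gives a d¹⁰ configuration. A d¹⁰ ion has no crystal-field stabilisation preference between square planar and tetrahedral, so four ligands adopt the sterically favoured tetrahedral geometry. → tetrahedral.
For [PdBr₄]²−: Ligand charges: each bromide is −1. With an overall charge of −2 the palladium centre must be in the +2 oxidation state. Group 10 minus oxidation state 2 gives a d⁸ configuration. A 4d d⁸ ion has a large crystal-field splitting; square planar leaves the high-energy d_{x²−y²} orbital empty and maximises CFSE. → square planar.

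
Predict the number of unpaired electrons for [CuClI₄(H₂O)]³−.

Summing ligand charges against the −3 overall charge gives an oxidation state of +2 for copper.
Cu sits in group 11, so the d-electron count is 11 − 2 = 9.
In an octahedral field the d⁹ configuration is t₂g⁶e_g³ (only one arrangement possible), giving 1 unpaired electron.

1 unpaired electron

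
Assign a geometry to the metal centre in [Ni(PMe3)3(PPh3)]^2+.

square planar

Trimethylphosphine is neutral; triphenylphosphine is neutral; balancing the +2 overall charge requires Ni(II).
Nickel is a group-10 element; Ni(II) is therefore d⁸.
With 4 monodentate ligands the coordination number is 4.
Trimethylphosphine and triphenylphosphine are strong-field ligands (high in the spectrochemical series).
A 3d d⁸ ion with strong-field ligands gains enough CFSE to favour square planar over tetrahedral.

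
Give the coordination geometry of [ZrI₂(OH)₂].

tetrahedral

Each iodide is −1; each hydroxide is −1; balancing the 0 overall charge requires Zr(IV).
Group 4 minus oxidation state 4 gives a d⁰ configuration.
With 4 monodentate ligands the coordination number is 4.
A d⁰ ion has no crystal-field stabilisation preference between square planar and tetrahedral, so four ligands adopt the sterically favoured tetrahedral geometry.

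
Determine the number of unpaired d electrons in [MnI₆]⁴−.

5 unpaired electrons

Ligand charges: each iodide is −1. With an overall charge of −4 the manganese centre must be in the +2 oxidation state.
Mn sits in group 7, so the d-electron count is 7 − 2 = 5.
The spin state decides the count: Iodide is a weak-field ligand for a first-row metal, so the complex is high-spin.
An octahedral high-spin d⁵ ion is t₂g³e_g², giving 5 unpaired electrons.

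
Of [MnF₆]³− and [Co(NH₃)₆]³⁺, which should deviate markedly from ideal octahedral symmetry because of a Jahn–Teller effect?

[MnF₆]³−

[MnF₆]³−: Each fluoride is −1; balancing the −3 overall charge requires Mn(III). Mn sits in group 7, so the d-electron count is 7 − 3 = 4. Fluoride is a weak-field ligand for a first-row metal, so the complex is high-spin. The t₂g³e_g¹ (high-spin) configuration has an unevenly filled e_g set; the Jahn–Teller theorem predicts a tetragonal distortion (typically axial elongation) to lift the degeneracy.
[Co(NH₃)₆]³⁺: Ammonia is neutral; balancing the +3 overall charge requires Co(III). Co sits in group 9, so the d-electron count is 9 − 3 = 6. Co(III) has an exceptionally large octahedral splitting and is low-spin with essentially every ligand except fluoride. The d⁶ configuration leaves the e_g set evenly filled (or empty) — no strong Jahn–Teller driving force.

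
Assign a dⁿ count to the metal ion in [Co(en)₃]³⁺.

d6

Summing ligand charges against the +3 overall charge gives an oxidation state of +3 for cobalt.
Cobalt is a group-9 element; Co(III) is therefore d⁶.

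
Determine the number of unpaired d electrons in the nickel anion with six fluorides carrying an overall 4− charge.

Ligand charges: each fluoride is −1. With an overall charge of −4 the nickel centre must be in the +2 oxidation state.
Nickel is a group-10 element; Ni(II) is therefore d⁸.
In an octahedral field the d⁸ configuration is t₂g⁶e_g² (only one arrangement possible), giving 2 unpaired electrons.

2 unpaired electrons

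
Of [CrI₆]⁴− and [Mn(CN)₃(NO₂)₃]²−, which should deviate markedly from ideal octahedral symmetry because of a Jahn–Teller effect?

[CrI₆]⁴−: Each iodide is −1; balancing the −4 overall charge requires Cr(II). Group 6 minus oxidation state 2 gives a d⁴ configuration. Iodide is a weak-field ligand for a first-row metal, so the complex is high-spin. The t₂g³e_g¹ (high-spin) configuration has an unevenly filled e_g set; the Jahn–Teller theorem predicts a tetragonal distortion (typically axial elongation) to lift the degeneracy.
[Mn(CN)₃(NO₂)₃]²−: Ligand charges: each cyanide is −1; each nitro (N-bound nitrite) is −1. With an overall charge of −2 the manganese centre must be in the +4 oxidation state. Mn sits in group 7, so the d-electron count is 7 − 4 = 3. The d³ configuration leaves the e_g set evenly filled (or empty) — no strong Jahn–Teller driving force.

[CrI₆]⁴−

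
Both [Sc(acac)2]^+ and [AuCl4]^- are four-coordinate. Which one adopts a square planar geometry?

[AuCl4]^-

For [Sc(acac)2]^+: Ligand charges: each acetylacetonate is −1. With an overall charge of +1 the scandium centre must be in the +3 oxidation state. Group 3 minus oxidation state 3 gives a d⁰ configuration. A d⁰ ion has no crystal-field stabilisation preference between square planar and tetrahedral, so four ligands adopt the sterically favoured tetrahedral geometry. → tetrahedral.
For [AuCl4]^-: Ligand charges: each chloride is −1. With an overall charge of −1 the gold centre must be in the +3 oxidation state. Au sits in group 11, so the d-electron count is 11 − 3 = 8. A 5d d⁸ ion has a large crystal-field splitting; square planar leaves the high-energy d_{x²−y²} orbital empty and maximises CFSE. → square planar.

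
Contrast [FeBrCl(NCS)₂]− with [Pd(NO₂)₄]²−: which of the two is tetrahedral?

For [FeBrCl(NCS)₂]−: Summing ligand charges against the −1 overall charge gives an oxidation state of +3 for iron. Group 8 minus oxidation state 3 gives a d⁵ configuration. A high-spin d⁵ ion has zero CFSE in either geometry, so four ligands adopt the sterically favoured tetrahedral geometry. → tetrahedral.
For [Pd(NO₂)₄]²−: Each nitro (N-bound nitrite) is −1; balancing the −2 overall charge requires Pd(II). Pd sits in group 10, so the d-electron count is 10 − 2 = 8. A 4d d⁸ ion has a large crystal-field splitting; square planar leaves the high-energy d_{x²−y²} orbital empty and maximises CFSE. → square planar.

[FeBrCl(NCS)₂]−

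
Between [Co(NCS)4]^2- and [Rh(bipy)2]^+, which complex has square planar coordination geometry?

For [Co(NCS)4]^2-: Summing ligand charges against the −2 overall charge gives an oxidation state of +2 for cobalt. Cobalt is a group-9 element; Co(II) is therefore d⁷. For a high-spin 3d d⁷ ion with weak-field ligands the small Δₜ gives little square-planar CFSE advantage, so four ligands adopt the sterically favoured tetrahedral geometry. → tetrahedral.
For [Rh(bipy)2]^+: 2,2′-bipyridine is neutral; balancing the +1 overall charge requires Rh(I). Rhodium is a group-9 element; Rh(I) is therefore d⁸. A 4d d⁸ ion has a large crystal-field splitting; square planar leaves the high-energy d_{x²−y²} orbital empty and maximises CFSE. → square planar.

[Rh(bipy)2]^+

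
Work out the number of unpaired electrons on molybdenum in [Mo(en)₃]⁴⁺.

2 unpaired electrons

Ligand charges: ethylenediamine is neutral. With an overall charge of +4 the molybdenum centre must be in the +4 oxidation state.
Molybdenum is a group-6 element; Mo(IV) is therefore d².
Counting donor atoms: 3×ethylenediamine (bidentate) → 6 donors. Coordination number = 6.
In an octahedral field the d² configuration is t₂g²e_g⁰ (only one arrangement possible), giving 2 unpaired electrons.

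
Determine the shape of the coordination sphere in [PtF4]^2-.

Summing ligand charges against the −2 overall charge gives an oxidation state of +2 for platinum.
Pt sits in group 10, so the d-electron count is 10 − 2 = 8.
Coordination number: 4.
A 5d d⁸ ion has a large crystal-field splitting; square planar leaves the high-energy d_{x²−y²} orbital empty and maximises CFSE.

square planar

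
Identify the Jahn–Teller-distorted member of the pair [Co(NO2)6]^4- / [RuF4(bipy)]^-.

[Co(NO2)6]^4-

[Co(NO2)6]^4-: Ligand charges: each nitro (N-bound nitrite) is −1. With an overall charge of −4 the cobalt centre must be in the +2 oxidation state. Co sits in group 9, so the d-electron count is 9 − 2 = 7. Nitro (N-bound nitrite) is a strong-field ligand (high in the spectrochemical series) for a first-row metal, so the complex is low-spin. The t₂g⁶e_g¹ (low-spin) configuration has an unevenly filled e_g set; the Jahn–Teller theorem predicts a tetragonal distortion (typically axial elongation) to lift the degeneracy.
[RuF4(bipy)]^-: Ligand charges: each fluoride is −1; 2,2′-bipyridine is neutral. With an overall charge of −1 the ruthenium centre must be in the +3 oxidation state. Ru sits in group 8, so the d-electron count is 8 − 3 = 5. A 4d ion has a large Δₒ and is invariably low-spin. The d⁵ configuration leaves the e_g set evenly filled (or empty) — no strong Jahn–Teller driving force.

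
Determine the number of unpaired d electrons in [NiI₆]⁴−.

2 unpaired electrons

Each iodide is −1; balancing the −4 overall charge requires Ni(II).
Ni sits in group 10, so the d-electron count is 10 − 2 = 8.
In an octahedral field the d⁸ configuration is t₂g⁶e_g² (only one arrangement possible), giving 2 unpaired electrons.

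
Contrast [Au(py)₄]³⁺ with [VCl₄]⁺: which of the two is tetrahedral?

For [Au(py)₄]³⁺: Summing ligand charges against the +3 overall charge gives an oxidation state of +3 for gold. Gold is a group-11 element; Au(III) is therefore d⁸. A 5d d⁸ ion has a large crystal-field splitting; square planar leaves the high-energy d_{x²−y²} orbital empty and maximises CFSE. → square planar.
For [VCl₄]⁺: Each chloride is −1; balancing the +1 overall charge requires V(V). Vanadium is a group-5 element; V(V) is therefore d⁰. A d⁰ ion has no crystal-field stabilisation preference between square planar and tetrahedral, so four ligands adopt the sterically favoured tetrahedral geometry. → tetrahedral.

[VCl₄]⁺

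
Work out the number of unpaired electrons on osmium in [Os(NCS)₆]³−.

Ligand charges: each isothiocyanate is −1. With an overall charge of −3 the osmium centre must be in the +3 oxidation state.
Osmium is a group-8 element; Os(III) is therefore d⁵.
The spin state decides the count: a 5d ion has a large Δₒ and is invariably low-spin.
An octahedral low-spin d⁵ ion is t₂g⁵e_g⁰, giving 1 unpaired electron.

1 unpaired electron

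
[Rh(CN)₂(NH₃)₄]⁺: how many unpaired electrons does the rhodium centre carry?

0

Summing ligand charges against the +1 overall charge gives an oxidation state of +3 for rhodium.
Rhodium is a group-9 element; Rh(III) is therefore d⁶.
The spin state decides the count: a 4d ion has a large Δₒ and is invariably low-spin.
An octahedral low-spin d⁶ ion is t₂g⁶e_g⁰, giving 0 unpaired electrons.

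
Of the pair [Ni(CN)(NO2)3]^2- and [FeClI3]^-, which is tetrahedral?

For [Ni(CN)(NO2)3]^2-: Each cyanide is −1; each nitro (N-bound nitrite) is −1; balancing the −2 overall charge requires Ni(II). Group 10 minus oxidation state 2 gives a d⁸ configuration. Cyanide and nitro (N-bound nitrite) are strong-field ligands (high in the spectrochemical series). A 3d d⁸ ion with strong-field ligands gains enough CFSE to favour square planar over tetrahedral. → square planar.
For [FeClI3]^-: Ligand charges: each chloride is −1; each iodide is −1. With an overall charge of −1 the iron centre must be in the +3 oxidation state. Fe sits in group 8, so the d-electron count is 8 − 3 = 5. A high-spin d⁵ ion has zero CFSE in either geometry, so four ligands adopt the sterically favoured tetrahedral geometry. → tetrahedral.

[FeClI3]^-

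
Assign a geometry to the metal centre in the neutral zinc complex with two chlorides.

Each chloride is −1; balancing the 0 overall charge requires Zn(II).
Zinc is a group-12 element; Zn(II) is therefore d¹⁰.
With 2 monodentate ligands the coordination number is 2.
A d¹⁰ ion with only two ligands adopts a linear arrangement (sp hybridisation; no CFSE preference).

linear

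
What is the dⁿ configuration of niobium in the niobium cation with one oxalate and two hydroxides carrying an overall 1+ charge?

Each oxalate is −2; each hydroxide is −1; balancing the +1 overall charge requires Nb(V).
Nb sits in group 5, so the d-electron count is 5 − 5 = 0.

d⁰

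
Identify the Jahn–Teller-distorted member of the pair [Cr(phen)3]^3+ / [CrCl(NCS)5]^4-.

[CrCl(NCS)5]^4-

[Cr(phen)3]^3+: 1,10-phenanthroline is neutral; balancing the +3 overall charge requires Cr(III). Chromium is a group-6 element; Cr(III) is therefore d³. The d³ configuration leaves the e_g set evenly filled (or empty) — no strong Jahn–Teller driving force.
[CrCl(NCS)5]^4-: Ligand charges: each chloride is −1; each isothiocyanate is −1. With an overall charge of −4 the chromium centre must be in the +2 oxidation state. Cr sits in group 6, so the d-electron count is 6 − 2 = 4. Chloride and isothiocyanate are weak-field ligands for a first-row metal, so the complex is high-spin. The t₂g³e_g¹ (high-spin) configuration has an unevenly filled e_g set; the Jahn–Teller theorem predicts a tetragonal distortion (typically axial elongation) to lift the degeneracy.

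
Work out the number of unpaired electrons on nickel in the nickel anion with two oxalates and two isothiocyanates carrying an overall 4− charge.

Each oxalate is −2; each isothiocyanate is −1; balancing the −4 overall charge requires Ni(II).
Ni sits in group 10, so the d-electron count is 10 − 2 = 8.
Counting donor atoms: 2×oxalate (bidentate) → 4 donors; 2×isothiocyanate (monodentate) → 2 donors. Coordination number = 6.
In an octahedral field the d⁸ configuration is t₂g⁶e_g² (only one arrangement possible), giving 2 unpaired electrons.

2 unpaired electrons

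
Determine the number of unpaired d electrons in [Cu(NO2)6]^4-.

1

Ligand charges: each nitro (N-bound nitrite) is −1. With an overall charge of −4 the copper centre must be in the +2 oxidation state.
Copper is a group-11 element; Cu(II) is therefore d⁹.
In an octahedral field the d⁹ configuration is t₂g⁶e_g³ (only one arrangement possible), giving 1 unpaired electron.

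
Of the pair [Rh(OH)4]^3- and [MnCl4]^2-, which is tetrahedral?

[MnCl4]^2-

For [Rh(OH)4]^3-: Summing ligand charges against the −3 overall charge gives an oxidation state of +1 for rhodium. Rhodium is a group-9 element; Rh(I) is therefore d⁸. A 4d d⁸ ion has a large crystal-field splitting; square planar leaves the high-energy d_{x²−y²} orbital empty and maximises CFSE. → square planar.
For [MnCl4]^2-: Each chloride is −1; balancing the −2 overall charge requires Mn(II). Mn sits in group 7, so the d-electron count is 7 − 2 = 5. A high-spin d⁵ ion has zero CFSE in either geometry, so four ligands adopt the sterically favoured tetrahedral geometry. → tetrahedral.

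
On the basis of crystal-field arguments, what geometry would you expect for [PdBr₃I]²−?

square planar

Ligand charges: each bromide is −1; each iodide is −1. With an overall charge of −2 the palladium centre must be in the +2 oxidation state.
Group 10 minus oxidation state 2 gives a d⁸ configuration.
With 4 monodentate ligands the coordination number is 4.
A 4d d⁸ ion has a large crystal-field splitting; square planar leaves the high-energy d_{x²−y²} orbital empty and maximises CFSE.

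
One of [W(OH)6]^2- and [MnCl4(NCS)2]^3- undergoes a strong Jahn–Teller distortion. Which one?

[W(OH)6]^2-: Summing ligand charges against the −2 overall charge gives an oxidation state of +4 for tungsten. Group 6 minus oxidation state 4 gives a d² configuration. The d² configuration leaves the e_g set evenly filled (or empty) — no strong Jahn–Teller driving force.
[MnCl4(NCS)2]^3-: Each chloride is −1; each isothiocyanate is −1; balancing the −3 overall charge requires Mn(III). Manganese is a group-7 element; Mn(III) is therefore d⁴. Chloride and isothiocyanate are weak-field ligands for a first-row metal, so the complex is high-spin. The t₂g³e_g¹ (high-spin) configuration has an unevenly filled e_g set; the Jahn–Teller theorem predicts a tetragonal distortion (typically axial elongation) to lift the degeneracy.

[MnCl4(NCS)2]^3-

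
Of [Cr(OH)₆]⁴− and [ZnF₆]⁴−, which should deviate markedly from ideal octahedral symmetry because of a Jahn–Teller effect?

[Cr(OH)₆]⁴−: Summing ligand charges against the −4 overall charge gives an oxidation state of +2 for chromium. Chromium is a group-6 element; Cr(II) is therefore d⁴. Hydroxide is a weak-field ligand for a first-row metal, so the complex is high-spin. The t₂g³e_g¹ (high-spin) configuration has an unevenly filled e_g set; the Jahn–Teller theorem predicts a tetragonal distortion (typically axial elongation) to lift the degeneracy.
[ZnF₆]⁴−: Each fluoride is −1; balancing the −4 overall charge requires Zn(II). Group 12 minus oxidation state 2 gives a d¹⁰ configuration. The d¹⁰ configuration leaves the e_g set evenly filled (or empty) — no strong Jahn–Teller driving force.

[Cr(OH)₆]⁴−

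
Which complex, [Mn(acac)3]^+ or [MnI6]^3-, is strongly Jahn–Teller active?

[MnI6]^3-

[Mn(acac)3]^+: Each acetylacetonate is −1; balancing the +1 overall charge requires Mn(IV). Group 7 minus oxidation state 4 gives a d³ configuration. The d³ configuration leaves the e_g set evenly filled (or empty) — no strong Jahn–Teller driving force.
[MnI6]^3-: Summing ligand charges against the −3 overall charge gives an oxidation state of +3 for manganese. Manganese is a group-7 element; Mn(III) is therefore d⁴. Iodide is a weak-field ligand for a first-row metal, so the complex is high-spin. The t₂g³e_g¹ (high-spin) configuration has an unevenly filled e_g set; the Jahn–Teller theorem predicts a tetragonal distortion (typically axial elongation) to lift the degeneracy.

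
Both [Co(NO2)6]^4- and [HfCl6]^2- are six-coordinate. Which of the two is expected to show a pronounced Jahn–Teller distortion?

[Co(NO2)6]^4-

[Co(NO2)6]^4-: Each nitro (N-bound nitrite) is −1; balancing the −4 overall charge requires Co(II). Group 9 minus oxidation state 2 gives a d⁷ configuration. Nitro (N-bound nitrite) is a strong-field ligand (high in the spectrochemical series) for a first-row metal, so the complex is low-spin. The t₂g⁶e_g¹ (low-spin) configuration has an unevenly filled e_g set; the Jahn–Teller theorem predicts a tetragonal distortion (typically axial elongation) to lift the degeneracy.
[HfCl6]^2-: Summing ligand charges against the −2 overall charge gives an oxidation state of +4 for hafnium. Hf sits in group 4, so the d-electron count is 4 − 4 = 0. The d⁰ configuration leaves the e_g set evenly filled (or empty) — no strong Jahn–Teller driving force.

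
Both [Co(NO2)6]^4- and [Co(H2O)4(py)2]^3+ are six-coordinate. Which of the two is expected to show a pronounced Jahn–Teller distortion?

[Co(NO2)6]^4-: Summing ligand charges against the −4 overall charge gives an oxidation state of +2 for cobalt. Cobalt is a group-9 element; Co(II) is therefore d⁷. Nitro (N-bound nitrite) is a strong-field ligand (high in the spectrochemical series) for a first-row metal, so the complex is low-spin. The t₂g⁶e_g¹ (low-spin) configuration has an unevenly filled e_g set; the Jahn–Teller theorem predicts a tetragonal distortion (typically axial elongation) to lift the degeneracy.
[Co(H2O)4(py)2]^3+: Summing ligand charges against the +3 overall charge gives an oxidation state of +3 for cobalt. Co sits in group 9, so the d-electron count is 9 − 3 = 6. Co(III) has an exceptionally large octahedral splitting and is low-spin with essentially every ligand except fluoride. The d⁶ configuration leaves the e_g set evenly filled (or empty) — no strong Jahn–Teller driving force.

[Co(NO2)6]^4-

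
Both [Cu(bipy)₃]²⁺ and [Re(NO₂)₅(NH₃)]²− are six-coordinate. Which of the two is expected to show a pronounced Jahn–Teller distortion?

[Cu(bipy)₃]²⁺

[Cu(bipy)₃]²⁺: Summing ligand charges against the +2 overall charge gives an oxidation state of +2 for copper. Cu sits in group 11, so the d-electron count is 11 − 2 = 9. The t₂g⁶e_g³ configuration has an unevenly filled e_g set; the Jahn–Teller theorem predicts a tetragonal distortion (typically axial elongation) to lift the degeneracy.
[Re(NO₂)₅(NH₃)]²−: Each nitro (N-bound nitrite) is −1; ammonia is neutral; balancing the −2 overall charge requires Re(III). Group 7 minus oxidation state 3 gives a d⁴ configuration. A 5d ion has a large Δₒ and is invariably low-spin. The d⁴ configuration leaves the e_g set evenly filled (or empty) — no strong Jahn–Teller driving force.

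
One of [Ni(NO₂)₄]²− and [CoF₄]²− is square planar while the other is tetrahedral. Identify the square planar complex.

[Ni(NO₂)₄]²−

For [Ni(NO₂)₄]²−: Each nitro (N-bound nitrite) is −1; balancing the −2 overall charge requires Ni(II). Ni sits in group 10, so the d-electron count is 10 − 2 = 8. Nitro (N-bound nitrite) is a strong-field ligand (high in the spectrochemical series). A 3d d⁸ ion with strong-field ligands gains enough CFSE to favour square planar over tetrahedral. → square planar.
For [CoF₄]²−: Ligand charges: each fluoride is −1. With an overall charge of −2 the cobalt centre must be in the +2 oxidation state. Cobalt is a group-9 element; Co(II) is therefore d⁷. For a high-spin 3d d⁷ ion with weak-field ligands the small Δₜ gives little square-planar CFSE advantage, so four ligands adopt the sterically favoured tetrahedral geometry. → tetrahedral.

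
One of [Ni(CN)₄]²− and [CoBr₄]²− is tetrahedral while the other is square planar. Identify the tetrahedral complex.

For [Ni(CN)₄]²−: Ligand charges: each cyanide is −1. With an overall charge of −2 the nickel centre must be in the +2 oxidation state. Nickel is a group-10 element; Ni(II) is therefore d⁸. Cyanide is a strong-field ligand (high in the spectrochemical series). A 3d d⁸ ion with strong-field ligands gains enough CFSE to favour square planar over tetrahedral. → square planar.
For [CoBr₄]²−: Each bromide is −1; balancing the −2 overall charge requires Co(II). Co sits in group 9, so the d-electron count is 9 − 2 = 7. For a high-spin 3d d⁷ ion with weak-field ligands the small Δₜ gives little square-planar CFSE advantage, so four ligands adopt the sterically favoured tetrahedral geometry. → tetrahedral.

[CoBr₄]²−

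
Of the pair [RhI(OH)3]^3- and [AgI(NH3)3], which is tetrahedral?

[AgI(NH3)3]

For [RhI(OH)3]^3-: Summing ligand charges against the −3 overall charge gives an oxidation state of +1 for rhodium. Group 9 minus oxidation state 1 gives a d⁸ configuration. A 4d d⁸ ion has a large crystal-field splitting; square planar leaves the high-energy d_{x²−y²} orbital empty and maximises CFSE. → square planar.
For [AgI(NH3)3]: Summing ligand charges against the 0 overall charge gives an oxidation state of +1 for silver. Ag sits in group 11, so the d-electron count is 11 − 1 = 10. A d¹⁰ ion has no crystal-field stabilisation preference between square planar and tetrahedral, so four ligands adopt the sterically favoured tetrahedral geometry. → tetrahedral.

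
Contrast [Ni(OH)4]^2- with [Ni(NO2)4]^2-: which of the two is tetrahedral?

[Ni(OH)4]^2-

For [Ni(OH)4]^2-: Ligand charges: each hydroxide is −1. With an overall charge of −2 the nickel centre must be in the +2 oxidation state. Group 10 minus oxidation state 2 gives a d⁸ configuration. Hydroxide is a weak-field ligand. With weak-field ligands the CFSE gain from square planar is small, so a 3d d⁸ ion takes the sterically preferred tetrahedral geometry. → tetrahedral.
For [Ni(NO2)4]^2-: Ligand charges: each nitro (N-bound nitrite) is −1. With an overall charge of −2 the nickel centre must be in the +2 oxidation state. Nickel is a group-10 element; Ni(II) is therefore d⁸. Nitro (N-bound nitrite) is a strong-field ligand (high in the spectrochemical series). A 3d d⁸ ion with strong-field ligands gains enough CFSE to favour square planar over tetrahedral. → square planar.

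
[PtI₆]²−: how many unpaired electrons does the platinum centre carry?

0 unpaired electrons

Ligand charges: each iodide is −1. With an overall charge of −2 the platinum centre must be in the +4 oxidation state.
Group 10 minus oxidation state 4 gives a d⁶ configuration.
The spin state decides the count: a 5d ion has a large Δₒ and is invariably low-spin.
An octahedral low-spin d⁶ ion is t₂g⁶e_g⁰, giving 0 unpaired electrons.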